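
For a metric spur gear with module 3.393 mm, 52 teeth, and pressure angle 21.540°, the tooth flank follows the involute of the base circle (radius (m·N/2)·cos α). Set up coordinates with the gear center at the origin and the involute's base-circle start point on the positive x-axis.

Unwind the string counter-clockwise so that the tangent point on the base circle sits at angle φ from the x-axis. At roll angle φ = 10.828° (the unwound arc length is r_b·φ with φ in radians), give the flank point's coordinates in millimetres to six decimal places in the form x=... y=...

pitch radius r_p = m·N/2 = 3.393·52/2 = 88.218000
base radius r_b = r_p·cos α = 88.218000·cos 21.540° = 82.056985
roll angle φ = 10.828° = 0.18898425 rad
x = r_b·(cos φ + φ·sin φ) = 82.056985·(0.98219556 + 0.18898425·0.18786133) = 83.509262
y = r_b·(sin φ − φ·cos φ) = 82.056985·(0.18786133 − 0.18898425·0.98219556) = 0.183958

x=83.509262 y=0.183958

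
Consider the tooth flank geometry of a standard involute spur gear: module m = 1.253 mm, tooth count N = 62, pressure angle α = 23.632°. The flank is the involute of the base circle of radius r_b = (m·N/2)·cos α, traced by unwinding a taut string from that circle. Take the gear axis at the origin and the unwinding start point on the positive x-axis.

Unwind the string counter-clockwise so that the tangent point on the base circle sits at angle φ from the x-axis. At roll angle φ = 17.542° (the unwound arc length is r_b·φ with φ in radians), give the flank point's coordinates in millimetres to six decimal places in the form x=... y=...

x=37.214555 y=0.337245

pitch radius r_p = m·N/2 = 1.253·62/2 = 38.843000
base radius r_b = r_p·cos α = 38.843000·cos 23.632° = 35.585587
roll angle φ = 17.542° = 0.30616566 rad
x = r_b·(cos φ + φ·sin φ) = 35.585587·(0.95349627 + 0.30616566·0.30140483) = 37.214555
y = r_b·(sin φ − φ·cos φ) = 35.585587·(0.30140483 − 0.30616566·0.95349627) = 0.337245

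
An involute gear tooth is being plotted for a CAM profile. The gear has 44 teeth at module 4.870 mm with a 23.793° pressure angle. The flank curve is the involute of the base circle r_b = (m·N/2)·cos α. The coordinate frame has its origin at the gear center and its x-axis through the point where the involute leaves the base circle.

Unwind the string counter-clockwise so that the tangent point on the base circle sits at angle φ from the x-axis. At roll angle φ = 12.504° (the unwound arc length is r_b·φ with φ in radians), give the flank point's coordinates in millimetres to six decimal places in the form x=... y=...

x=100.340868 y=0.338038

pitch radius r_p = m·N/2 = 4.870·44/2 = 107.140000
base radius r_b = r_p·cos α = 107.140000·cos 23.793° = 98.034060
roll angle φ = 12.504° = 0.21823597 rad
x = r_b·(cos φ + φ·sin φ) = 98.034060·(0.97628089 + 0.21823597·0.21650777) = 100.340868
y = r_b·(sin φ − φ·cos φ) = 98.034060·(0.21650777 − 0.21823597·0.97628089) = 0.338038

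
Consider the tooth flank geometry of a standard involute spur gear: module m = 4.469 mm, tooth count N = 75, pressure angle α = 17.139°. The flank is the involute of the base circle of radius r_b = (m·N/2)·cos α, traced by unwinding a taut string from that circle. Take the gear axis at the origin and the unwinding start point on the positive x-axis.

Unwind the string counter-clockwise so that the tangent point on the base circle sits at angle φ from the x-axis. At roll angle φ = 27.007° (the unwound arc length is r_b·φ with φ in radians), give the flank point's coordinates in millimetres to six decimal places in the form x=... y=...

x=176.959977 y=5.467317

pitch radius r_p = m·N/2 = 4.469·75/2 = 167.587500
base radius r_b = r_p·cos α = 167.587500·cos 17.139° = 160.145383
roll angle φ = 27.007° = 0.47136107 rad
x = r_b·(cos φ + φ·sin φ) = 160.145383·(0.89095105 + 0.47136107·0.45409935) = 176.959977
y = r_b·(sin φ − φ·cos φ) = 160.145383·(0.45409935 − 0.47136107·0.89095105) = 5.467317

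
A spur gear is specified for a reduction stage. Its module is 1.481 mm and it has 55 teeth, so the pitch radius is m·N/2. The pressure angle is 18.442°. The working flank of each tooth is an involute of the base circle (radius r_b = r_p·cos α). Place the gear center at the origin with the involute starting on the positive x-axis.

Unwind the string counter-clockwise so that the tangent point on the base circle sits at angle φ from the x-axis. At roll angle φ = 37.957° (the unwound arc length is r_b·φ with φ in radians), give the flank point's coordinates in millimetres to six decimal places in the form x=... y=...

x=46.206265 y=3.582586

pitch radius r_p = m·N/2 = 1.481·55/2 = 40.727500
base radius r_b = r_p·cos α = 40.727500·cos 18.442° = 38.635914
roll angle φ = 37.957° = 0.66247462 rad
x = r_b·(cos φ + φ·sin φ) = 38.635914·(0.78847258 + 0.66247462·0.61506991) = 46.206265
y = r_b·(sin φ − φ·cos φ) = 38.635914·(0.61506991 − 0.66247462·0.78847258) = 3.582586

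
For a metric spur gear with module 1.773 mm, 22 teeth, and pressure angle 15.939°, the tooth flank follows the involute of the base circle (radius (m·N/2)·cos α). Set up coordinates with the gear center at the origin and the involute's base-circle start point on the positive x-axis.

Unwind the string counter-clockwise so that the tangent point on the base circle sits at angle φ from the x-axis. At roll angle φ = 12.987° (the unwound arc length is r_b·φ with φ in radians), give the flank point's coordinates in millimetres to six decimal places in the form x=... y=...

pitch radius r_p = m·N/2 = 1.773·22/2 = 19.503000
base radius r_b = r_p·cos α = 19.503000·cos 15.939° = 18.753200
roll angle φ = 12.987° = 0.22666591 rad
x = r_b·(cos φ + φ·sin φ) = 18.753200·(0.97442108 + 0.22666591·0.22472997) = 19.228775
y = r_b·(sin φ − φ·cos φ) = 18.753200·(0.22472997 − 0.22666591·0.97442108) = 0.072424

x=19.228775 y=0.072424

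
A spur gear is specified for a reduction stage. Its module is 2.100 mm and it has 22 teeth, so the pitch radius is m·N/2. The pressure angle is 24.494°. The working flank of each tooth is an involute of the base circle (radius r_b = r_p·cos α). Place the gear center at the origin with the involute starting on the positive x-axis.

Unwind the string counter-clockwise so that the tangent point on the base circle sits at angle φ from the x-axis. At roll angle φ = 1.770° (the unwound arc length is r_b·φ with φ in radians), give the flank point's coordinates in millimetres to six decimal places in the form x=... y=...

x=21.031137 y=0.000207

pitch radius r_p = m·N/2 = 2.100·22/2 = 23.100000
base radius r_b = r_p·cos α = 23.100000·cos 24.494° = 21.021108
roll angle φ = 1.770° = 0.03089233 rad
x = r_b·(cos φ + φ·sin φ) = 21.021108·(0.99952287 + 0.03089233·0.03088741) = 21.031137
y = r_b·(sin φ − φ·cos φ) = 21.021108·(0.03088741 − 0.03089233·0.99952287) = 0.000207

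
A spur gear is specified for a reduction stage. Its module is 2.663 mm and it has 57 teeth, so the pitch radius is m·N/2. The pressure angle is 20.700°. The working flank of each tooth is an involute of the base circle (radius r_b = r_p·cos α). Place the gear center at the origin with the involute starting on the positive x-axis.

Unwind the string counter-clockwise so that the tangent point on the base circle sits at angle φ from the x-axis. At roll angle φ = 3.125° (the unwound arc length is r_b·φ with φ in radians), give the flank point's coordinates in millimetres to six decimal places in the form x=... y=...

pitch radius r_p = m·N/2 = 2.663·57/2 = 75.895500
base radius r_b = r_p·cos α = 75.895500·cos 20.700° = 70.995992
roll angle φ = 3.125° = 0.05454154 rad
x = r_b·(cos φ + φ·sin φ) = 70.995992·(0.99851298 + 0.05454154·0.05451450) = 71.101513
y = r_b·(sin φ − φ·cos φ) = 70.995992·(0.05451450 − 0.05454154·0.99851298) = 0.003839

x=71.101513 y=0.003839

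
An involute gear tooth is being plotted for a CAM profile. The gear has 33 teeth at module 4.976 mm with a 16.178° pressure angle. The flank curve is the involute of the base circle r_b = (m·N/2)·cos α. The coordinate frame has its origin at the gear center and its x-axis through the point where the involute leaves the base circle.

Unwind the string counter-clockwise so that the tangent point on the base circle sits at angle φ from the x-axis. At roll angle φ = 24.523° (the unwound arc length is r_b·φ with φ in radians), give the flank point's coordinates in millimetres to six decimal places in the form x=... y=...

pitch radius r_p = m·N/2 = 4.976·33/2 = 82.104000
base radius r_b = r_p·cos α = 82.104000·cos 16.178° = 78.852742
roll angle φ = 24.523° = 0.42800709 rad
x = r_b·(cos φ + φ·sin φ) = 78.852742·(0.90979473 + 0.42800709·0.41505849) = 85.747840
y = r_b·(sin φ − φ·cos φ) = 78.852742·(0.41505849 − 0.42800709·0.90979473) = 2.023353

x=85.747840 y=2.023353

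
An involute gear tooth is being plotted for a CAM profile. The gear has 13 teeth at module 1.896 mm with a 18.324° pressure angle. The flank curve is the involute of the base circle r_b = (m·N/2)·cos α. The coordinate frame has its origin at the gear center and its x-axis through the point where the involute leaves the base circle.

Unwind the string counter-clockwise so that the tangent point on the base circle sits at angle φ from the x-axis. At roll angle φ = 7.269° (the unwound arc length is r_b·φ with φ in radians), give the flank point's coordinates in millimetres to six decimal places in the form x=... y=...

x=11.792870 y=0.007950

pitch radius r_p = m·N/2 = 1.896·13/2 = 12.324000
base radius r_b = r_p·cos α = 12.324000·cos 18.324° = 11.699098
roll angle φ = 7.269° = 0.12686798 rad
x = r_b·(cos φ + φ·sin φ) = 11.699098·(0.99196305 + 0.12686798·0.12652792) = 11.792870
y = r_b·(sin φ − φ·cos φ) = 11.699098·(0.12652792 − 0.12686798·0.99196305) = 0.007950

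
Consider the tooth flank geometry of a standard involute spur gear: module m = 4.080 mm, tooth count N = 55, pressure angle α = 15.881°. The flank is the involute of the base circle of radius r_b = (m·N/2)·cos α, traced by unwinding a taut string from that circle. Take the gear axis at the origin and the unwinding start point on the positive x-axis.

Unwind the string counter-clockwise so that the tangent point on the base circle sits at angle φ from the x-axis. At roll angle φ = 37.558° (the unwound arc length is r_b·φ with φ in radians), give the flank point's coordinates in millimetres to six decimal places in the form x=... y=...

pitch radius r_p = m·N/2 = 4.080·55/2 = 112.200000
base radius r_b = r_p·cos α = 112.200000·cos 15.881° = 107.917562
roll angle φ = 37.558° = 0.65551076 rad
x = r_b·(cos φ + φ·sin φ) = 107.917562·(0.79273669 + 0.65551076·0.60956422) = 128.671469
y = r_b·(sin φ − φ·cos φ) = 107.917562·(0.60956422 − 0.65551076·0.79273669) = 9.703601

x=128.671469 y=9.703601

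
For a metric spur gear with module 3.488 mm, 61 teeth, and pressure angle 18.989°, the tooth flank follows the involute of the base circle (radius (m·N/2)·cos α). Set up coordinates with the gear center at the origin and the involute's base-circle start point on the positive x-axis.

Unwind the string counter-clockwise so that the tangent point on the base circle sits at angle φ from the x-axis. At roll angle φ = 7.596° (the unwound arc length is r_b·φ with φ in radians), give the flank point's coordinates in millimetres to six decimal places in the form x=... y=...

x=101.474851 y=0.077997

pitch radius r_p = m·N/2 = 3.488·61/2 = 106.384000
base radius r_b = r_p·cos α = 106.384000·cos 18.989° = 100.594696
roll angle φ = 7.596° = 0.13257521 rad
x = r_b·(cos φ + φ·sin φ) = 100.594696·(0.99122477 + 0.13257521·0.13218719) = 101.474851
y = r_b·(sin φ − φ·cos φ) = 100.594696·(0.13218719 − 0.13257521·0.99122477) = 0.077997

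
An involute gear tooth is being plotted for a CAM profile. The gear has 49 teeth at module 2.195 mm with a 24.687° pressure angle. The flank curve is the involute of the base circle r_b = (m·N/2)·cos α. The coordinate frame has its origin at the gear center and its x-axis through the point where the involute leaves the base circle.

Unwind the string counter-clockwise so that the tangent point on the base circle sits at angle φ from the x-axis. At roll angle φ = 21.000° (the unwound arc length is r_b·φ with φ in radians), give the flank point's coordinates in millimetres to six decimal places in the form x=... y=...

x=52.034989 y=0.791222

pitch radius r_p = m·N/2 = 2.195·49/2 = 53.777500
base radius r_b = r_p·cos α = 53.777500·cos 24.687° = 48.862396
roll angle φ = 21.000° = 0.36651914 rad
x = r_b·(cos φ + φ·sin φ) = 48.862396·(0.93358043 + 0.36651914·0.35836795) = 52.034989
y = r_b·(sin φ − φ·cos φ) = 48.862396·(0.35836795 − 0.36651914·0.93358043) = 0.791222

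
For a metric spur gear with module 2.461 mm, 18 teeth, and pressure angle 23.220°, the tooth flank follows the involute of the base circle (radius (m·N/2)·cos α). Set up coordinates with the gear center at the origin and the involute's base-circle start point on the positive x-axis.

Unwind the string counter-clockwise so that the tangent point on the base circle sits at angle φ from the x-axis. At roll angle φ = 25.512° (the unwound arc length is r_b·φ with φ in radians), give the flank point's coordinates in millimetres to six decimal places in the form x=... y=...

pitch radius r_p = m·N/2 = 2.461·18/2 = 22.149000
base radius r_b = r_p·cos α = 22.149000·cos 23.220° = 20.354882
roll angle φ = 25.512° = 0.44526840 rad
x = r_b·(cos φ + φ·sin φ) = 20.354882·(0.90249510 + 0.44526840·0.43070012) = 22.273782
y = r_b·(sin φ − φ·cos φ) = 20.354882·(0.43070012 − 0.44526840·0.90249510) = 0.587189

x=22.273782 y=0.587189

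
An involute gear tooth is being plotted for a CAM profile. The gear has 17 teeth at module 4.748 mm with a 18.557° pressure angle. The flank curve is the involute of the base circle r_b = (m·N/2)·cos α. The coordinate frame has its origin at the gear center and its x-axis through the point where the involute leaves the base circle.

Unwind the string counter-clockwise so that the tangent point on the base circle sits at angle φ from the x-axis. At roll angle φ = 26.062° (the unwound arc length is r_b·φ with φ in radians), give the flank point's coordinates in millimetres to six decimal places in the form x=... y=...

x=42.015347 y=1.175609

pitch radius r_p = m·N/2 = 4.748·17/2 = 40.358000
base radius r_b = r_p·cos α = 40.358000·cos 18.557° = 38.259687
roll angle φ = 26.062° = 0.45486771 rad
x = r_b·(cos φ + φ·sin φ) = 38.259687·(0.89831916 + 0.45486771·0.43934348) = 42.015347
y = r_b·(sin φ − φ·cos φ) = 38.259687·(0.43934348 − 0.45486771·0.89831916) = 1.175609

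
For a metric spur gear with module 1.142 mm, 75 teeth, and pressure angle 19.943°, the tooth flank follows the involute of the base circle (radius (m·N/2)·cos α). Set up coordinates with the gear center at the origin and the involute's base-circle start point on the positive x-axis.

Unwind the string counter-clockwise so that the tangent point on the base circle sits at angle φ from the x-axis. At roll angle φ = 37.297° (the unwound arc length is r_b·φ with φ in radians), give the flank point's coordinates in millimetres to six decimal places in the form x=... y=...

x=47.903666 y=3.546966

pitch radius r_p = m·N/2 = 1.142·75/2 = 42.825000
base radius r_b = r_p·cos α = 42.825000·cos 19.943° = 40.256888
roll angle φ = 37.297° = 0.65095545 rad
x = r_b·(cos φ + φ·sin φ) = 40.256888·(0.79550521 + 0.65095545·0.60594675) = 47.903666
y = r_b·(sin φ − φ·cos φ) = 40.256888·(0.60594675 − 0.65095545·0.79550521) = 3.546966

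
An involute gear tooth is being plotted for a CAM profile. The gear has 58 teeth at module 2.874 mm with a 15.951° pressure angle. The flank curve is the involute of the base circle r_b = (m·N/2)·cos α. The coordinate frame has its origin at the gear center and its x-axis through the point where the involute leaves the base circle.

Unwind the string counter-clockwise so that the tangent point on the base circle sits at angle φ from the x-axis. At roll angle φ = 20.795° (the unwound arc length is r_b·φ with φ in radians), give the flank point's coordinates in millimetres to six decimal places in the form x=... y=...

x=85.242460 y=1.260343

pitch radius r_p = m·N/2 = 2.874·58/2 = 83.346000
base radius r_b = r_p·cos α = 83.346000·cos 15.951° = 80.136935
roll angle φ = 20.795° = 0.36294122 rad
x = r_b·(cos φ + φ·sin φ) = 80.136935·(0.93485666 + 0.36294122·0.35502538) = 85.242460
y = r_b·(sin φ − φ·cos φ) = 80.136935·(0.35502538 − 0.36294122·0.93485666) = 1.260343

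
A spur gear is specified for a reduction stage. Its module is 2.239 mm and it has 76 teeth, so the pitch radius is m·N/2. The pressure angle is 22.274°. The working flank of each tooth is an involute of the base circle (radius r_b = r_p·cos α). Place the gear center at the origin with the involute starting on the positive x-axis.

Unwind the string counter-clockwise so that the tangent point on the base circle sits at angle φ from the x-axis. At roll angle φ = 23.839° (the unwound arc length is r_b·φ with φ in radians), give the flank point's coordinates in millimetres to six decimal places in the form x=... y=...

x=85.256122 y=1.857790

pitch radius r_p = m·N/2 = 2.239·76/2 = 85.082000
base radius r_b = r_p·cos α = 85.082000·cos 22.274° = 78.733336
roll angle φ = 23.839° = 0.41606904 rad
x = r_b·(cos φ + φ·sin φ) = 78.733336·(0.91468477 + 0.41606904·0.40416800) = 85.256122
y = r_b·(sin φ − φ·cos φ) = 78.733336·(0.40416800 − 0.41606904·0.91468477) = 1.857790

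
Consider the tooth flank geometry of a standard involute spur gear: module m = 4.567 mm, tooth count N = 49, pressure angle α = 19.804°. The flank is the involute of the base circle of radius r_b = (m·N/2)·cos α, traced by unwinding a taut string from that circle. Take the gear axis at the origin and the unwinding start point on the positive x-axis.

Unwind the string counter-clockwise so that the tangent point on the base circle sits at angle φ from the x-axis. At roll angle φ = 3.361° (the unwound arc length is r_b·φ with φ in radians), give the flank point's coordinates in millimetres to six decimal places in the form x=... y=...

pitch radius r_p = m·N/2 = 4.567·49/2 = 111.891500
base radius r_b = r_p·cos α = 111.891500·cos 19.804° = 105.273914
roll angle φ = 3.361° = 0.05866052 rad
x = r_b·(cos φ + φ·sin φ) = 105.273914·(0.99827997 + 0.05866052·0.05862688) = 105.454885
y = r_b·(sin φ − φ·cos φ) = 105.273914·(0.05862688 − 0.05866052·0.99827997) = 0.007081

x=105.454885 y=0.007081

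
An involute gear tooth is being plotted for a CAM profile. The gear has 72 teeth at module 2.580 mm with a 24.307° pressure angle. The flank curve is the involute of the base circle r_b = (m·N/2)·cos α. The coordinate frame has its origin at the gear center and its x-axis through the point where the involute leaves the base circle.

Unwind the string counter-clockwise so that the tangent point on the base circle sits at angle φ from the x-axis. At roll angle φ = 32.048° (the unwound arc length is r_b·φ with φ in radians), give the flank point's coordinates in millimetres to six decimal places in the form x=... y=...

x=96.870079 y=4.784908

pitch radius r_p = m·N/2 = 2.580·72/2 = 92.880000
base radius r_b = r_p·cos α = 92.880000·cos 24.307° = 84.646466
roll angle φ = 32.048° = 0.55934312 rad
x = r_b·(cos φ + φ·sin φ) = 84.646466·(0.84760385 + 0.55934312·0.53062954) = 96.870079
y = r_b·(sin φ − φ·cos φ) = 84.646466·(0.53062954 − 0.55934312·0.84760385) = 4.784908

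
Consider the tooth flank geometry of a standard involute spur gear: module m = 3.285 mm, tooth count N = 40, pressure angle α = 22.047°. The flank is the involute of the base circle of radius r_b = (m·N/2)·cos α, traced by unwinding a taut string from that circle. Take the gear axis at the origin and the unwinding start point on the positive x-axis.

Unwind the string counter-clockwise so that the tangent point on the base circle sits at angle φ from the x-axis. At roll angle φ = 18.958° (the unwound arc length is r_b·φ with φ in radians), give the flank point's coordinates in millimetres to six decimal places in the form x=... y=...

pitch radius r_p = m·N/2 = 3.285·40/2 = 65.700000
base radius r_b = r_p·cos α = 65.700000·cos 22.047° = 60.895770
roll angle φ = 18.958° = 0.33087952 rad
x = r_b·(cos φ + φ·sin φ) = 60.895770·(0.94575698 + 0.33087952·0.32487497) = 64.138558
y = r_b·(sin φ − φ·cos φ) = 60.895770·(0.32487497 − 0.33087952·0.94575698) = 0.727300

x=64.138558 y=0.727300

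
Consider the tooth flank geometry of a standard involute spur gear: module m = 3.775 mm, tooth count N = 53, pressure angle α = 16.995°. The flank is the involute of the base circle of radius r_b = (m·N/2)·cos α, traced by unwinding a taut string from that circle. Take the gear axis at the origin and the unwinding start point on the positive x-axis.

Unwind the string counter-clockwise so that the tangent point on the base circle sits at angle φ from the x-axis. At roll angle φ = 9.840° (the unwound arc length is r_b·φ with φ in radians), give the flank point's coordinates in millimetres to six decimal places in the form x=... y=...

x=97.069368 y=0.161059

pitch radius r_p = m·N/2 = 3.775·53/2 = 100.037500
base radius r_b = r_p·cos α = 100.037500·cos 16.995° = 95.668889
roll angle φ = 9.840° = 0.17174040 rad
x = r_b·(cos φ + φ·sin φ) = 95.668889·(0.98528883 + 0.17174040·0.17089740) = 97.069368
y = r_b·(sin φ − φ·cos φ) = 95.668889·(0.17089740 − 0.17174040·0.98528883) = 0.161059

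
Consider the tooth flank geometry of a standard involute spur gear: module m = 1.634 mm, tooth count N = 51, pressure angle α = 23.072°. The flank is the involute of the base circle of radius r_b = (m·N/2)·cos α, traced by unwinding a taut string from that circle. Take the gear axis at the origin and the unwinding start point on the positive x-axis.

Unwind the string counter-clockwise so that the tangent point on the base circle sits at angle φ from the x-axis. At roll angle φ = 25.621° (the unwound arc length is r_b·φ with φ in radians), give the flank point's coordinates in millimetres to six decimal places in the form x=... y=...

x=41.977392 y=1.119892

pitch radius r_p = m·N/2 = 1.634·51/2 = 41.667000
base radius r_b = r_p·cos α = 41.667000·cos 23.072° = 38.334187
roll angle φ = 25.621° = 0.44717081 rad
x = r_b·(cos φ + φ·sin φ) = 38.334187·(0.90167410 + 0.44717081·0.43241626) = 41.977392
y = r_b·(sin φ − φ·cos φ) = 38.334187·(0.43241626 − 0.44717081·0.90167410) = 1.119892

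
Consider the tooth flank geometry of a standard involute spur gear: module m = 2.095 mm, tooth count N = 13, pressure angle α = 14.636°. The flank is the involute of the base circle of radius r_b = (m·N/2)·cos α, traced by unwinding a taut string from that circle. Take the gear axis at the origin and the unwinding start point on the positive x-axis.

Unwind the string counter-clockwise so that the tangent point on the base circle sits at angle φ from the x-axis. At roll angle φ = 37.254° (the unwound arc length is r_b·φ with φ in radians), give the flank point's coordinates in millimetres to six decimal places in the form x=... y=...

pitch radius r_p = m·N/2 = 2.095·13/2 = 13.617500
base radius r_b = r_p·cos α = 13.617500·cos 14.636° = 13.175620
roll angle φ = 37.254° = 0.65020496 rad
x = r_b·(cos φ + φ·sin φ) = 13.175620·(0.79595974 + 0.65020496·0.60534956) = 15.673204
y = r_b·(sin φ − φ·cos φ) = 13.175620·(0.60534956 − 0.65020496·0.79595974) = 1.156985

x=15.673204 y=1.156985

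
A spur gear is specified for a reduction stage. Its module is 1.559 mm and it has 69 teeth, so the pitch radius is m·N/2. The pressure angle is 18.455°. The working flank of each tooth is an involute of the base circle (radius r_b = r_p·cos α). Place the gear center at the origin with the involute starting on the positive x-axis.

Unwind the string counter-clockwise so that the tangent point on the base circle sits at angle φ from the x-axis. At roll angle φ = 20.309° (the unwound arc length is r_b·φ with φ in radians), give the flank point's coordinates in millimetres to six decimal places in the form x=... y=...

pitch radius r_p = m·N/2 = 1.559·69/2 = 53.785500
base radius r_b = r_p·cos α = 53.785500·cos 18.455° = 51.019450
roll angle φ = 20.309° = 0.35445892 rad
x = r_b·(cos φ + φ·sin φ) = 51.019450·(0.93783443 + 0.35445892·0.34708297) = 54.124549
y = r_b·(sin φ − φ·cos φ) = 51.019450·(0.34708297 − 0.35445892·0.93783443) = 0.747904

x=54.124549 y=0.747904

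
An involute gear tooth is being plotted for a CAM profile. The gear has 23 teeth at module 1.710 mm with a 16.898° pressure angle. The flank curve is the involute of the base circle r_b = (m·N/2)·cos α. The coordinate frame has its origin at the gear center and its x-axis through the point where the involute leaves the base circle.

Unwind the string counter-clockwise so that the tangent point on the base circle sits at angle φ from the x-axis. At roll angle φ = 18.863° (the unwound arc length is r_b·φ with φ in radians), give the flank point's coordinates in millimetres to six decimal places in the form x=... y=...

x=19.808174 y=0.221388

pitch radius r_p = m·N/2 = 1.710·23/2 = 19.665000
base radius r_b = r_p·cos α = 19.665000·cos 16.898° = 18.815939
roll angle φ = 18.863° = 0.32922146 rad
x = r_b·(cos φ + φ·sin φ) = 18.815939·(0.94629434 + 0.32922146·0.32330640) = 19.808174
y = r_b·(sin φ − φ·cos φ) = 18.815939·(0.32330640 − 0.32922146·0.94629434) = 0.221388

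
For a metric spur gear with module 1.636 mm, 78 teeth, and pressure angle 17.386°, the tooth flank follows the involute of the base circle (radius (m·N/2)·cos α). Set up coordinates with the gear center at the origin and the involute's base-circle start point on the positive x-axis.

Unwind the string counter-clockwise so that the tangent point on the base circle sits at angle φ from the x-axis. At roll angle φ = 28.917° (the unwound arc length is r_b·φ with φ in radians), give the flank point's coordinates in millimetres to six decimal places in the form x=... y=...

pitch radius r_p = m·N/2 = 1.636·78/2 = 63.804000
base radius r_b = r_p·cos α = 63.804000·cos 17.386° = 60.889010
roll angle φ = 28.917° = 0.50469686 rad
x = r_b·(cos φ + φ·sin φ) = 60.889010·(0.87532110 + 0.50469686·0.48354212) = 68.156922
y = r_b·(sin φ − φ·cos φ) = 60.889010·(0.48354212 − 0.50469686·0.87532110) = 2.543353

x=68.156922 y=2.543353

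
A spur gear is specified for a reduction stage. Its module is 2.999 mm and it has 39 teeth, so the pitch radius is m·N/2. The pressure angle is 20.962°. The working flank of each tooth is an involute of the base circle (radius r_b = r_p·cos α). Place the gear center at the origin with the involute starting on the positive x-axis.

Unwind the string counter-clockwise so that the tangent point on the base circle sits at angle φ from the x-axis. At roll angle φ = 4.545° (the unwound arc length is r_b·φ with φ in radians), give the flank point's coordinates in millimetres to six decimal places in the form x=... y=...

pitch radius r_p = m·N/2 = 2.999·39/2 = 58.480500
base radius r_b = r_p·cos α = 58.480500·cos 20.962° = 54.610138
roll angle φ = 4.545° = 0.07932521 rad
x = r_b·(cos φ + φ·sin φ) = 54.610138·(0.99685540 + 0.07932521·0.07924205) = 54.781684
y = r_b·(sin φ − φ·cos φ) = 54.610138·(0.07924205 − 0.07932521·0.99685540) = 0.009081

x=54.781684 y=0.009081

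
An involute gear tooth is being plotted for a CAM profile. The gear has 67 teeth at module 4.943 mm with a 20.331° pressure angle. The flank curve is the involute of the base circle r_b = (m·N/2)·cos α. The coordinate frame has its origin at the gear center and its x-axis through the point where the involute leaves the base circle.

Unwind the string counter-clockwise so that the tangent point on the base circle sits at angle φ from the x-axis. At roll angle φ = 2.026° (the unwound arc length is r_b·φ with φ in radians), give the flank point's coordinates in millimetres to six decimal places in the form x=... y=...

x=155.371436 y=0.002288

pitch radius r_p = m·N/2 = 4.943·67/2 = 165.590500
base radius r_b = r_p·cos α = 165.590500·cos 20.331° = 155.274392
roll angle φ = 2.026° = 0.03536037 rad
x = r_b·(cos φ + φ·sin φ) = 155.274392·(0.99937489 + 0.03536037·0.03535300) = 155.371436
y = r_b·(sin φ − φ·cos φ) = 155.274392·(0.03535300 − 0.03536037·0.99937489) = 0.002288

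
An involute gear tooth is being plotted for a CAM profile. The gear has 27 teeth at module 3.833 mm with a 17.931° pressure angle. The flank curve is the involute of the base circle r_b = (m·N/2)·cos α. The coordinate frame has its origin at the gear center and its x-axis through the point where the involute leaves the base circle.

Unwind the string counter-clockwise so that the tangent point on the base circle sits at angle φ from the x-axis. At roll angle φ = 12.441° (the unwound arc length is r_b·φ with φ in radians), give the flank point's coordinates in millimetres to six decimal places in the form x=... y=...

x=50.379075 y=0.167215

pitch radius r_p = m·N/2 = 3.833·27/2 = 51.745500
base radius r_b = r_p·cos α = 51.745500·cos 17.931° = 49.232116
roll angle φ = 12.441° = 0.21713641 rad
x = r_b·(cos φ + φ·sin φ) = 49.232116·(0.97651837 + 0.21713641·0.21543416) = 50.379075
y = r_b·(sin φ − φ·cos φ) = 49.232116·(0.21543416 − 0.21713641·0.97651837) = 0.167215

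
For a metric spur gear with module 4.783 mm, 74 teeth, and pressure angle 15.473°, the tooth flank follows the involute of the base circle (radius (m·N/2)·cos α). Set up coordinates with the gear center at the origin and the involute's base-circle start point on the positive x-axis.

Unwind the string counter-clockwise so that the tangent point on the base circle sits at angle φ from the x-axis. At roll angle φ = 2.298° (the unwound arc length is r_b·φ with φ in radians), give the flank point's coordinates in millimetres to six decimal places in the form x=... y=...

pitch radius r_p = m·N/2 = 4.783·74/2 = 176.971000
base radius r_b = r_p·cos α = 176.971000·cos 15.473° = 170.556913
roll angle φ = 2.298° = 0.04010767 rad
x = r_b·(cos φ + φ·sin φ) = 170.556913·(0.99919580 + 0.04010767·0.04009691) = 170.694038
y = r_b·(sin φ − φ·cos φ) = 170.556913·(0.04009691 − 0.04010767·0.99919580) = 0.003667

x=170.694038 y=0.003667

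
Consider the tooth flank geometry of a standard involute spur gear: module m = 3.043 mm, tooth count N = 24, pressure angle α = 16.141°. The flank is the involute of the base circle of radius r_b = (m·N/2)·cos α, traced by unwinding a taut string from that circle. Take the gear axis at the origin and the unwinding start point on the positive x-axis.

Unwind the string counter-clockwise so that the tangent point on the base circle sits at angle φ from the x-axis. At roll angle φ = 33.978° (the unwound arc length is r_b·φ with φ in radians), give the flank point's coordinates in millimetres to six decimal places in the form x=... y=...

x=40.712673 y=2.353804

pitch radius r_p = m·N/2 = 3.043·24/2 = 36.516000
base radius r_b = r_p·cos α = 36.516000·cos 16.141° = 35.076556
roll angle φ = 33.978° = 0.59302797 rad
x = r_b·(cos φ + φ·sin φ) = 35.076556·(0.82925223 + 0.59302797·0.55887453) = 40.712673
y = r_b·(sin φ − φ·cos φ) = 35.076556·(0.55887453 − 0.59302797·0.82925223) = 2.353804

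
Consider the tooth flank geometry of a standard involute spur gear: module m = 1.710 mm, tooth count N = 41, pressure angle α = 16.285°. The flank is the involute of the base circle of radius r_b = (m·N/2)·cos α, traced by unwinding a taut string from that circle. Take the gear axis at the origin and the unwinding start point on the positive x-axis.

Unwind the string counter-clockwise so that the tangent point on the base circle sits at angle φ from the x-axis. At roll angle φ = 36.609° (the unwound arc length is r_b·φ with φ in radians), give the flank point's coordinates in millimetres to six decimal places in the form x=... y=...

pitch radius r_p = m·N/2 = 1.710·41/2 = 35.055000
base radius r_b = r_p·cos α = 35.055000·cos 16.285° = 33.648549
roll angle φ = 36.609° = 0.63894759 rad
x = r_b·(cos φ + φ·sin φ) = 33.648549·(0.80272381 + 0.63894759·0.59635097) = 39.831834
y = r_b·(sin φ − φ·cos φ) = 33.648549·(0.59635097 − 0.63894759·0.80272381) = 2.808057

x=39.831834 y=2.808057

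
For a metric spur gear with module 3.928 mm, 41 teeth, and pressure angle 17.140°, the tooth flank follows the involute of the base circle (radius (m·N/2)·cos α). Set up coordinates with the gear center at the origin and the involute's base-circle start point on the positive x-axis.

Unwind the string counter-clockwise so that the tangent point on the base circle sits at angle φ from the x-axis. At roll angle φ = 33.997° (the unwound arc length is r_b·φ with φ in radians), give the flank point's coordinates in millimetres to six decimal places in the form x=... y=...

pitch radius r_p = m·N/2 = 3.928·41/2 = 80.524000
base radius r_b = r_p·cos α = 80.524000·cos 17.140° = 76.947728
roll angle φ = 33.997° = 0.59335959 rad
x = r_b·(cos φ + φ·sin φ) = 76.947728·(0.82906685 + 0.59335959·0.55914949) = 89.324275
y = r_b·(sin φ − φ·cos φ) = 76.947728·(0.55914949 − 0.59335959·0.82906685) = 5.172021

x=89.324275 y=5.172021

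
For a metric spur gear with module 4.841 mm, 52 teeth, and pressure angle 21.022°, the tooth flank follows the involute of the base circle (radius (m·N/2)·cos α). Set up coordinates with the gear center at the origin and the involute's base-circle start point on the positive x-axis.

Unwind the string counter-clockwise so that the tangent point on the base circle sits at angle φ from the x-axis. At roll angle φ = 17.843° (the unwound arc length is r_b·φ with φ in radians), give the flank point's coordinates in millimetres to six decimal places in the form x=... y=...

x=123.048455 y=1.171367

pitch radius r_p = m·N/2 = 4.841·52/2 = 125.866000
base radius r_b = r_p·cos α = 125.866000·cos 21.022° = 117.488706
roll angle φ = 17.843° = 0.31141910 rad
x = r_b·(cos φ + φ·sin φ) = 117.488706·(0.95189970 + 0.31141910·0.30640978) = 123.048455
y = r_b·(sin φ − φ·cos φ) = 117.488706·(0.30640978 − 0.31141910·0.95189970) = 1.171367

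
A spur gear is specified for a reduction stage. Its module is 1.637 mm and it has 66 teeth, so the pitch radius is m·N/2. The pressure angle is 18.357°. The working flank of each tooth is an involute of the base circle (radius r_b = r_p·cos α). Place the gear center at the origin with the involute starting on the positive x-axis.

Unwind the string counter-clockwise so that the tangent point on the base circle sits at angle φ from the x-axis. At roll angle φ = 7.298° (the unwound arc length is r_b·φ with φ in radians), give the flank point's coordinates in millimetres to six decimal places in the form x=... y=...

x=51.686251 y=0.035261

pitch radius r_p = m·N/2 = 1.637·66/2 = 54.021000
base radius r_b = r_p·cos α = 54.021000·cos 18.357° = 51.272014
roll angle φ = 7.298° = 0.12737413 rad
x = r_b·(cos φ + φ·sin φ) = 51.272014·(0.99189888 + 0.12737413·0.12702998) = 51.686251
y = r_b·(sin φ − φ·cos φ) = 51.272014·(0.12702998 − 0.12737413·0.99189888) = 0.035261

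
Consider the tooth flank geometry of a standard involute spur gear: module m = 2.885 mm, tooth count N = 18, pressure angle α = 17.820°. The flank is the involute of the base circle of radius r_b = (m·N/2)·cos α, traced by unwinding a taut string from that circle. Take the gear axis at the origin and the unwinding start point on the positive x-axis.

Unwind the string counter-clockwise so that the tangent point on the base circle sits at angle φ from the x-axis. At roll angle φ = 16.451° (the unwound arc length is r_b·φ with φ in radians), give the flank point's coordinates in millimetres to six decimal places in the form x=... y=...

pitch radius r_p = m·N/2 = 2.885·18/2 = 25.965000
base radius r_b = r_p·cos α = 25.965000·cos 17.820° = 24.719268
roll angle φ = 16.451° = 0.28712412 rad
x = r_b·(cos φ + φ·sin φ) = 24.719268·(0.95906228 + 0.28712412·0.28319525) = 25.717295
y = r_b·(sin φ − φ·cos φ) = 24.719268·(0.28319525 − 0.28712412·0.95906228) = 0.193437

x=25.717295 y=0.193437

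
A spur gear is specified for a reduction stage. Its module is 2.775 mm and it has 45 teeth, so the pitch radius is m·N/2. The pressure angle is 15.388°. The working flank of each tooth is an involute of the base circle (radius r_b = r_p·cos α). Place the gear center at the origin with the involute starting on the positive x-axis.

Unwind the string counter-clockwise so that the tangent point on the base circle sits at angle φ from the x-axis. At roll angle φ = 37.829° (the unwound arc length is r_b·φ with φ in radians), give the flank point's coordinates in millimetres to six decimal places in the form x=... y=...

pitch radius r_p = m·N/2 = 2.775·45/2 = 62.437500
base radius r_b = r_p·cos α = 62.437500·cos 15.388° = 60.199178
roll angle φ = 37.829° = 0.66024060 rad
x = r_b·(cos φ + φ·sin φ) = 60.199178·(0.78984469 + 0.66024060·0.61330691) = 71.924462
y = r_b·(sin φ − φ·cos φ) = 60.199178·(0.61330691 − 0.66024060·0.78984469) = 5.527451

x=71.924462 y=5.527451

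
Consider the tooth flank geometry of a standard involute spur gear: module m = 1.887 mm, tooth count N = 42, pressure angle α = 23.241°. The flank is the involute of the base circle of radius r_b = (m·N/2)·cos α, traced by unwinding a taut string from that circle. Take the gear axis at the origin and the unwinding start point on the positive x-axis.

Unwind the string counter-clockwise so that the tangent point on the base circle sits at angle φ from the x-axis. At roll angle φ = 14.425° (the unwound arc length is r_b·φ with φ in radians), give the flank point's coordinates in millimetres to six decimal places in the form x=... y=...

x=37.547142 y=0.192460

pitch radius r_p = m·N/2 = 1.887·42/2 = 39.627000
base radius r_b = r_p·cos α = 39.627000·cos 23.241° = 36.411396
roll angle φ = 14.425° = 0.25176374 rad
x = r_b·(cos φ + φ·sin φ) = 36.411396·(0.96847456 + 0.25176374·0.24911249) = 37.547142
y = r_b·(sin φ − φ·cos φ) = 36.411396·(0.24911249 − 0.25176374·0.96847456) = 0.192460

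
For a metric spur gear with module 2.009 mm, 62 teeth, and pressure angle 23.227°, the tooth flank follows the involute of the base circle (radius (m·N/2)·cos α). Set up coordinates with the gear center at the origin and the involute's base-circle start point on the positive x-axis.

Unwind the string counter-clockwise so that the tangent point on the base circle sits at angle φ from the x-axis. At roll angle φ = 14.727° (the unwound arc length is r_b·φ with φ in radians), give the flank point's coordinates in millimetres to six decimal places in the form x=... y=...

x=59.090694 y=0.321822

pitch radius r_p = m·N/2 = 2.009·62/2 = 62.279000
base radius r_b = r_p·cos α = 62.279000·cos 23.227° = 57.231262
roll angle φ = 14.727° = 0.25703464 rad
x = r_b·(cos φ + φ·sin φ) = 57.231262·(0.96714806 + 0.25703464·0.25421373) = 59.090694
y = r_b·(sin φ − φ·cos φ) = 57.231262·(0.25421373 − 0.25703464·0.96714806) = 0.321822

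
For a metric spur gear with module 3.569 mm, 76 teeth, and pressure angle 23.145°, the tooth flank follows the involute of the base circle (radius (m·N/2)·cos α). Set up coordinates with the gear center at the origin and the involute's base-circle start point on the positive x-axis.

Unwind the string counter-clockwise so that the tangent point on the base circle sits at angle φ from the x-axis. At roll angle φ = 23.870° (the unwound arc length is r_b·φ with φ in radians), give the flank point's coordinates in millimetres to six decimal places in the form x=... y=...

x=135.063374 y=2.953926

pitch radius r_p = m·N/2 = 3.569·76/2 = 135.622000
base radius r_b = r_p·cos α = 135.622000·cos 23.145° = 124.706202
roll angle φ = 23.870° = 0.41661009 rad
x = r_b·(cos φ + φ·sin φ) = 124.706202·(0.91446596 + 0.41661009·0.40466283) = 135.063374
y = r_b·(sin φ − φ·cos φ) = 124.706202·(0.40466283 − 0.41661009·0.91446596) = 2.953926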